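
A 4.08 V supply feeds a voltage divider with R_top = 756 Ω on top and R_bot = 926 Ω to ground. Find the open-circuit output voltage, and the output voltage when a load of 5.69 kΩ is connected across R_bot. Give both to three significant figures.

Open-circuit: V = 4.08 × 926/(756 + 926) = 2.25 V.
With the load, R_bot becomes R_bot‖R_L = 796.4 Ω, so V = 4.08 × 796.4/1552 = 2.09 V.

Unloaded: 2.25 V; loaded: 2.09 V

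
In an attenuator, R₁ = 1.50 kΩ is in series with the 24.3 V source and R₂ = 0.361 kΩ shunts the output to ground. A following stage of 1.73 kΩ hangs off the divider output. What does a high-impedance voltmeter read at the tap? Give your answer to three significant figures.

V_out ≈ 4.04 V

The load sits in parallel with R₂: R₂‖R_L = (361 × 1730) / (361 + 1730) = 298.7 Ω.
V_out = 24.3 × 298.7 / (1500 + 298.7) = 24.3 × 298.7/1799 = 4.04 V.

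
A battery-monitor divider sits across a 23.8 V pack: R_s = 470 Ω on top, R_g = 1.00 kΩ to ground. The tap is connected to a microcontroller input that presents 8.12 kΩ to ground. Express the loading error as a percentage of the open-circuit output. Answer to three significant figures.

The divider's output (Thévenin) resistance is R_s‖R_g = 319.7 Ω.
Fractional drop under load = R_th/(R_th + R_L) = 319.7 / (319.7 + 8120) = 0.03788.
So the output falls by 3.79 %.

3.79 %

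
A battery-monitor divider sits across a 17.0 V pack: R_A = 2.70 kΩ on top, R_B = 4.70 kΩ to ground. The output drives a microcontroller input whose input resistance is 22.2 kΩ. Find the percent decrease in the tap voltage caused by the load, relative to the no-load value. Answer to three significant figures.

7.17 %

The divider's output (Thévenin) resistance is R_A‖R_B = 1.715 kΩ.
Fractional drop under load = R_th/(R_th + R_L) = 1.715 / (1.715 + 22.2) = 0.07171.
So the output falls by 7.17 %.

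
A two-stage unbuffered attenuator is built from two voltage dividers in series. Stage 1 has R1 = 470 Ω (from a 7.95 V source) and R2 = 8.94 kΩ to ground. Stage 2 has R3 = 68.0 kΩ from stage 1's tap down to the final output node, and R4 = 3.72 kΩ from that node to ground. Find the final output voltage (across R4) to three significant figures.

Stage 2 presents R3+R4 = 71720 Ω as a load on stage 1's tap.
Stage 1's lower leg becomes R2‖(R3+R4) = 7949 Ω, so V_mid = 7.95 × 7949/8419 = 7.506 V.
Stage 2 is itself unloaded: V_out = V_mid × R4/(R3+R4) = 7.506 × 3720/71720 = 0.389 V.

V_out ≈ 0.389 V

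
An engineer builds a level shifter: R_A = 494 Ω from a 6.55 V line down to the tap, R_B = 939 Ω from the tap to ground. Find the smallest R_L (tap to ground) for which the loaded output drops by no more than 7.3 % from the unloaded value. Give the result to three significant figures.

Output resistance R_th = R_A‖R_B = (494 × 939)/1433 = 323.7 Ω.
The fractional drop is R_th/(R_th + R_L); requiring this ≤ 0.0730 gives R_L ≥ R_th(1/0.0730 − 1) = 323.7 × 12.70 = 4.11 kΩ.

R_L(min) ≈ 4.11 kΩ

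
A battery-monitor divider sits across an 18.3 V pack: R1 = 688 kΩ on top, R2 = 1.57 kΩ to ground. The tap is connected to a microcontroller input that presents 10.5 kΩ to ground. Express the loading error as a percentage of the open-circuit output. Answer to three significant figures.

The divider's output (Thévenin) resistance is R1‖R2 = 1.566 kΩ.
Fractional drop under load = R_th/(R_th + R_L) = 1.566 / (1.566 + 10.5) = 0.1298.
So the output falls by 13.0 %.

13.0 %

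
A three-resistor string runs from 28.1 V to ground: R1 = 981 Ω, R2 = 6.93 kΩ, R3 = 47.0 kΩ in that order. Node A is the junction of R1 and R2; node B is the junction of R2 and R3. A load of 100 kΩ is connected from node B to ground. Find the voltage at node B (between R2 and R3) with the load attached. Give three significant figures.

At node B, R3 is in parallel with the load: R3‖R_L = 31970 Ω.
Below node A the resistance is R2 + (R3‖R_L) = 38900 Ω, so V_A = 28.1 × 38900/39880 = 27.41 V.
Then V_B = V_A × (R3‖R_L)/(R2 + R3‖R_L) = 27.41 × 31970/38900 = 22.5 V.

V ≈ 22.5 V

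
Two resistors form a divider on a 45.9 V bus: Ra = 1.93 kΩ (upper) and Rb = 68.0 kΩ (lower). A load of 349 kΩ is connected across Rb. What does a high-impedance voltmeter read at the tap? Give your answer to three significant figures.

The load sits in parallel with Rb: Rb‖R_L = (68.0 × 349) / (68.0 + 349) = 56.91 kΩ.
V_out = 45.9 × 56.91 / (1.93 + 56.91) = 45.9 × 56.91/58.84 = 44.4 V.

V_out ≈ 44.4 V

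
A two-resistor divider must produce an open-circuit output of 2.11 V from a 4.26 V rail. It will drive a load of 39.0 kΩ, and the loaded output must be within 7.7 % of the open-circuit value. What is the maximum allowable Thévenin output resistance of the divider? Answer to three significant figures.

R_th ≤ 3.25 kΩ

Loading drop = R_th/(R_th + R_L) ≤ 0.0770, so R_th ≤ R_L · ε/(1−ε) = 39.0 kΩ × 0.0770/0.9230 = 3.25 kΩ.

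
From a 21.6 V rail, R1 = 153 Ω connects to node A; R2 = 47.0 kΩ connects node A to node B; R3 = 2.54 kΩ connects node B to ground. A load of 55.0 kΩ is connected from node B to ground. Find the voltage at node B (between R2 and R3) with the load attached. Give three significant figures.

At node B, R3 is in parallel with the load: R3‖R_L = 2428 Ω.
Below node A the resistance is R2 + (R3‖R_L) = 49430 Ω, so V_A = 21.6 × 49430/49580 = 21.53 V.
Then V_B = V_A × (R3‖R_L)/(R2 + R3‖R_L) = 21.53 × 2428/49430 = 1.06 V.

V ≈ 1.06 V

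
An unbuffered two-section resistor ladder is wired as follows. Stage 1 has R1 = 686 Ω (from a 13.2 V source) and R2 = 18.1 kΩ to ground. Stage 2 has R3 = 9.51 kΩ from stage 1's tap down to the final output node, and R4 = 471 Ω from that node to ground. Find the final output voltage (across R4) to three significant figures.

Stage 2 presents R3+R4 = 9981 Ω as a load on stage 1's tap.
Stage 1's lower leg becomes R2‖(R3+R4) = 6433 Ω, so V_mid = 13.2 × 6433/7119 = 11.93 V.
Stage 2 is itself unloaded: V_out = V_mid × R4/(R3+R4) = 11.93 × 471/9981 = 0.563 V.

V_out ≈ 0.563 V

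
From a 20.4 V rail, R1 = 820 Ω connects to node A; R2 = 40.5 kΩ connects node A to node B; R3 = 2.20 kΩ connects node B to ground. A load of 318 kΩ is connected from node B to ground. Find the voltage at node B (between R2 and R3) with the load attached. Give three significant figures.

V ≈ 1.02 V

At node B, R3 is in parallel with the load: R3‖R_L = 2185 Ω.
Below node A the resistance is R2 + (R3‖R_L) = 42680 Ω, so V_A = 20.4 × 42680/43500 = 20.02 V.
Then V_B = V_A × (R3‖R_L)/(R2 + R3‖R_L) = 20.02 × 2185/42680 = 1.02 V.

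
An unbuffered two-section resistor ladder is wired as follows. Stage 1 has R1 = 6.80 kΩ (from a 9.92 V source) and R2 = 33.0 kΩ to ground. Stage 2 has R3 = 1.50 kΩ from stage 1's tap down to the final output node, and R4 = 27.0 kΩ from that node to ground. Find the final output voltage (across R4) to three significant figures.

V_out ≈ 6.51 V

Stage 2 presents R3+R4 = 28.50 kΩ as a load on stage 1's tap.
Stage 1's lower leg becomes R2‖(R3+R4) = 15.29 kΩ, so V_mid = 9.92 × 15.29/22.09 = 6.867 V.
Stage 2 is itself unloaded: V_out = V_mid × R4/(R3+R4) = 6.867 × 27.0/28.50 = 6.51 V.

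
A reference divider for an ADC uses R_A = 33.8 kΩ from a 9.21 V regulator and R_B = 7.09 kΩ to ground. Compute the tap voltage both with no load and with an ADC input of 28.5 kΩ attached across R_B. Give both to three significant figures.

Unloaded: 1.60 V; loaded: 1.32 V

Open-circuit: V = 9.21 × 7.09/(33.8 + 7.09) = 1.60 V.
With the load, R_B becomes R_B‖R_L = 5.678 kΩ, so V = 9.21 × 5.678/39.48 = 1.32 V.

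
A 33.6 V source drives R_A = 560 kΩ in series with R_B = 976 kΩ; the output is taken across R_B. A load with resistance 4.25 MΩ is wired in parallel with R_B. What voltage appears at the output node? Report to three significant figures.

V_out ≈ 19.7 V

The load sits in parallel with R_B: R_B‖R_L = (976 × 4250) / (976 + 4250) = 793.7 kΩ.
V_out = 33.6 × 793.7 / (560 + 793.7) = 33.6 × 793.7/1354 = 19.7 V.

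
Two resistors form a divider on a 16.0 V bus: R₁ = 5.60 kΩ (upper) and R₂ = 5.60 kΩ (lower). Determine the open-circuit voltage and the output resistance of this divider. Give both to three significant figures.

V_th is the open-circuit tap voltage: 16.0 × 5.60/(5.60 + 5.60) = 8.00 V.
With the supply zeroed, R₁ and R₂ appear in parallel from the tap: R_th = R₁‖R₂ = (5.60 × 5.60)/11.20 = 2.80 kΩ.

V_th = 8.00 V, R_th = 2.80 kΩ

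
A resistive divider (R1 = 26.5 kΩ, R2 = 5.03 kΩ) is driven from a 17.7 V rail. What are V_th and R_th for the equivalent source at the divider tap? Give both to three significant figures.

V_th = 2.82 V, R_th = 4.23 kΩ

V_th is the open-circuit tap voltage: 17.7 × 5.03/(26.5 + 5.03) = 2.82 V.
With the supply zeroed, R1 and R2 appear in parallel from the tap: R_th = R1‖R2 = (26.5 × 5.03)/31.53 = 4.23 kΩ.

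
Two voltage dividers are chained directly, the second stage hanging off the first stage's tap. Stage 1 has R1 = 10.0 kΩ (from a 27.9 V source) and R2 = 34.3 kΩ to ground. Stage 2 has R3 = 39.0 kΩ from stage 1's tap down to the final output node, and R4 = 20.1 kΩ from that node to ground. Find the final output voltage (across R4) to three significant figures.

Stage 2 presents R3+R4 = 59.10 kΩ as a load on stage 1's tap.
Stage 1's lower leg becomes R2‖(R3+R4) = 21.70 kΩ, so V_mid = 27.9 × 21.70/31.70 = 19.10 V.
Stage 2 is itself unloaded: V_out = V_mid × R4/(R3+R4) = 19.10 × 20.1/59.10 = 6.50 V.

V_out ≈ 6.50 V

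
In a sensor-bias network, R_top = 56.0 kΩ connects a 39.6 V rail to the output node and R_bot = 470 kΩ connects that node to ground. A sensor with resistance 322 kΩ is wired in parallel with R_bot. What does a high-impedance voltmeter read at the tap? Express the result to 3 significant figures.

The load sits in parallel with R_bot: R_bot‖R_L = (470 × 322) / (470 + 322) = 191.1 kΩ.
V_out = 39.6 × 191.1 / (56.0 + 191.1) = 39.6 × 191.1/247.1 = 30.6 V.

V_out ≈ 30.6 V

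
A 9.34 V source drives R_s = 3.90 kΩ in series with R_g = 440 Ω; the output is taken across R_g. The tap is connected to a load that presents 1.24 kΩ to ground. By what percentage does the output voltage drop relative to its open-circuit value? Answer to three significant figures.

24.2 %

Unloaded V = 9.34 × 440/4340 = 0.9469 V.
Loaded: R_g‖R_L = 324.8 Ω, giving V = 9.34 × 324.8/4225 = 0.7180 V.
Drop = (0.9469 − 0.7180) / 0.9469 = 24.2 %.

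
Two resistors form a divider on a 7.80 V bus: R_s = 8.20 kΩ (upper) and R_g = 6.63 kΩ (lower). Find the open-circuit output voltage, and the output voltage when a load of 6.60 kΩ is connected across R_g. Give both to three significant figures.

Open-circuit: V = 7.80 × 6.63/(8.20 + 6.63) = 3.49 V.
With the load, R_g becomes R_g‖R_L = 3.307 kΩ, so V = 7.80 × 3.307/11.51 = 2.24 V.

Unloaded: 3.49 V; loaded: 2.24 V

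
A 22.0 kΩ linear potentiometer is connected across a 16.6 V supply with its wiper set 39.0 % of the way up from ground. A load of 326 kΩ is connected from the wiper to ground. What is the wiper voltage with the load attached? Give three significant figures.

The wiper splits the pot into (1−α)R = 13.42 kΩ above and αR = 8.580 kΩ below.
Lower section ‖ load = 8.360 kΩ.
V_wiper = 16.6 × 8.360/(13.42 + 8.360) = 6.37 V.

V ≈ 6.37 V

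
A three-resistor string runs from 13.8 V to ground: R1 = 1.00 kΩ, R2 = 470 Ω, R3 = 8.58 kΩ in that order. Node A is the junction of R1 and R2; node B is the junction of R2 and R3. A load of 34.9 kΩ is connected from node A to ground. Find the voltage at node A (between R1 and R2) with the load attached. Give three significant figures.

Below node A the series string R2+R3 = 9050 Ω sits in parallel with the 34900 Ω load: 7186 Ω.
V_A = 13.8 × 7186/(1000 + 7186) = 12.1 V.

V ≈ 12.1 V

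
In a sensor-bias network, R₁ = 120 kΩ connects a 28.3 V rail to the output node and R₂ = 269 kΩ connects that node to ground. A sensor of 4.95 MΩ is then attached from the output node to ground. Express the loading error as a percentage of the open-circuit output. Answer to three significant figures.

1.65 %

The divider's output (Thévenin) resistance is R₁‖R₂ = 82.98 kΩ.
Fractional drop under load = R_th/(R_th + R_L) = 82.98 / (82.98 + 4950) = 0.01649.
So the output falls by 1.65 %.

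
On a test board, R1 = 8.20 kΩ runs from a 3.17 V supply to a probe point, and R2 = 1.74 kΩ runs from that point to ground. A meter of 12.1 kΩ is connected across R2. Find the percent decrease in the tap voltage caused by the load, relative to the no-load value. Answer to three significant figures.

10.6 %

Unloaded V = 3.17 × 1.74/9.940 = 0.55491 V.
Loaded: R2‖R_L = 1.521 kΩ, giving V = 3.17 × 1.521/9.721 = 0.49606 V.
Drop = (0.55491 − 0.49606) / 0.55491 = 10.6 %.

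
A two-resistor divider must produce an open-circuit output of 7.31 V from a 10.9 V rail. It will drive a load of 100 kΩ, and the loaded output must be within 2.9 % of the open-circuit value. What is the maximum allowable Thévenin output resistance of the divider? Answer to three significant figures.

Loading drop = R_th/(R_th + R_L) ≤ 0.0290, so R_th ≤ R_L · ε/(1−ε) = 100 kΩ × 0.0290/0.9710 = 2.99 kΩ.

R_th ≤ 2.99 kΩ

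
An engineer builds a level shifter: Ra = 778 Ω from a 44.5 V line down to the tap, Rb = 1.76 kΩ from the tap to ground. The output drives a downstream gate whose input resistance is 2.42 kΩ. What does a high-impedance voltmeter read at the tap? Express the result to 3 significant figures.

V_out ≈ 25.2 V

The load sits in parallel with Rb: Rb‖R_L = (1760 × 2420) / (1760 + 2420) = 1019 Ω.
V_out = 44.5 × 1019 / (778 + 1019) = 44.5 × 1019/1797 = 25.2 V.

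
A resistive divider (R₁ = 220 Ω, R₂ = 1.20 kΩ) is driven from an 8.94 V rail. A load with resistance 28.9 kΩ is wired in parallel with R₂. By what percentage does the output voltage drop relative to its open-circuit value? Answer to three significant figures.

The divider's output (Thévenin) resistance is R₁‖R₂ = 185.9 Ω.
Fractional drop under load = R_th/(R_th + R_L) = 185.9 / (185.9 + 28900) = 0.006392.
So the output falls by 0.639 %.

0.639 %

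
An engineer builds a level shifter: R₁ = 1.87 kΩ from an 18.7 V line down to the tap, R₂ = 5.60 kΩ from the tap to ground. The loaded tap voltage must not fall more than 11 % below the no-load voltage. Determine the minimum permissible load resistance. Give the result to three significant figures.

R_L(min) ≈ 11.3 kΩ

Output resistance R_th = R₁‖R₂ = (1.87 × 5.60)/7.470 = 1.402 kΩ.
The fractional drop is R_th/(R_th + R_L); requiring this ≤ 0.110 gives R_L ≥ R_th(1/0.110 − 1) = 1.402 × 8.091 = 11.3 kΩ.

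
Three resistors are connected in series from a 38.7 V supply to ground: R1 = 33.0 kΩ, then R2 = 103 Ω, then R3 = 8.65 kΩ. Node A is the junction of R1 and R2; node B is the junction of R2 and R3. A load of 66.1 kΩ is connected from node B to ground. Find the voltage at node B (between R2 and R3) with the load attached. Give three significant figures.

V ≈ 7.26 V

At node B, R3 is in parallel with the load: R3‖R_L = 7649 Ω.
Below node A the resistance is R2 + (R3‖R_L) = 7752 Ω, so V_A = 38.7 × 7752/40750 = 7.362 V.
Then V_B = V_A × (R3‖R_L)/(R2 + R3‖R_L) = 7.362 × 7649/7752 = 7.26 V.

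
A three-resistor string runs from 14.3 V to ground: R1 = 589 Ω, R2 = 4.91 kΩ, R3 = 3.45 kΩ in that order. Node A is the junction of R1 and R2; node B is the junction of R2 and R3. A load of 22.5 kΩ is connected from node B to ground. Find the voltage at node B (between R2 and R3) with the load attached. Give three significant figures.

At node B, R3 is in parallel with the load: R3‖R_L = 2991 Ω.
Below node A the resistance is R2 + (R3‖R_L) = 7901 Ω, so V_A = 14.3 × 7901/8490 = 13.31 V.
Then V_B = V_A × (R3‖R_L)/(R2 + R3‖R_L) = 13.31 × 2991/7901 = 5.04 V.

V ≈ 5.04 V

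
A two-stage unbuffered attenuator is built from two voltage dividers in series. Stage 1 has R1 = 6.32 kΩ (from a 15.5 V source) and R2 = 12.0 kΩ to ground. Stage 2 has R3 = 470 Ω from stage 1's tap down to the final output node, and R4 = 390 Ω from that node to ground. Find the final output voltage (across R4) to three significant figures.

V_out ≈ 0.792 V

Stage 2 presents R3+R4 = 860.0 Ω as a load on stage 1's tap.
Stage 1's lower leg becomes R2‖(R3+R4) = 802.5 Ω, so V_mid = 15.5 × 802.5/7122 = 1.746 V.
Stage 2 is itself unloaded: V_out = V_mid × R4/(R3+R4) = 1.746 × 390/860.0 = 0.792 V.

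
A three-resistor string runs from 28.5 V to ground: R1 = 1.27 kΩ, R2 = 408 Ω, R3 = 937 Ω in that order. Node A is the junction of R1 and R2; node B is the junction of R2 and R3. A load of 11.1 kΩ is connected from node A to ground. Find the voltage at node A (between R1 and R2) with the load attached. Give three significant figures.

V ≈ 13.8 V

Below node A the series string R2+R3 = 1345 Ω sits in parallel with the 11100 Ω load: 1200 Ω.
V_A = 28.5 × 1200/(1270 + 1200) = 13.8 V.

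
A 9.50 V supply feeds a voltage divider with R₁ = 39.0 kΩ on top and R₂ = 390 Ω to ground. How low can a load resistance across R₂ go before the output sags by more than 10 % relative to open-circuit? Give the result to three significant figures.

R_L(min) ≈ 3.48 kΩ

Output resistance R_th = R₁‖R₂ = (39000 × 390)/39390 = 386.1 Ω.
The fractional drop is R_th/(R_th + R_L); requiring this ≤ 0.100 gives R_L ≥ R_th(1/0.100 − 1) = 386.1 × 9.000 = 3.48 kΩ.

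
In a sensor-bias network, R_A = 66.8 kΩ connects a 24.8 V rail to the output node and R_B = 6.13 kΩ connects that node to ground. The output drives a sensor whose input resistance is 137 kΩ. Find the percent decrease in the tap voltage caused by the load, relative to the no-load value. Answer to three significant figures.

The divider's output (Thévenin) resistance is R_A‖R_B = 5.615 kΩ.
Fractional drop under load = R_th/(R_th + R_L) = 5.615 / (5.615 + 137) = 0.03937.
So the output falls by 3.94 %.

3.94 %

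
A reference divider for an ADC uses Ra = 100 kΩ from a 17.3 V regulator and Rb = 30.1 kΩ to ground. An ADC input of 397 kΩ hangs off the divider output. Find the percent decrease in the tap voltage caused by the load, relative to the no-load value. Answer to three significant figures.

5.51 %

The divider's output (Thévenin) resistance is Ra‖Rb = 23.14 kΩ.
Fractional drop under load = R_th/(R_th + R_L) = 23.14 / (23.14 + 397) = 0.05507.
So the output falls by 5.51 %.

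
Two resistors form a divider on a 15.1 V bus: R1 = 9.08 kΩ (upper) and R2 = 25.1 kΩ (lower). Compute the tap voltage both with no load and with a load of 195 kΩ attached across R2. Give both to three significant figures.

Open-circuit: V = 15.1 × 25.1/(9.08 + 25.1) = 11.1 V.
With the load, R2 becomes R2‖R_L = 22.24 kΩ, so V = 15.1 × 22.24/31.32 = 10.7 V.

Unloaded: 11.1 V; loaded: 10.7 V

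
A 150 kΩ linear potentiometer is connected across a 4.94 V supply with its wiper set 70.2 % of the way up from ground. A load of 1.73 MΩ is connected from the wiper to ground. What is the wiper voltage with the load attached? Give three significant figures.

V ≈ 3.41 V

The wiper splits the pot into (1−α)R = 44.70 kΩ above and αR = 105.3 kΩ below.
Lower section ‖ load = 99.26 kΩ.
V_wiper = 4.94 × 99.26/(44.70 + 99.26) = 3.41 V.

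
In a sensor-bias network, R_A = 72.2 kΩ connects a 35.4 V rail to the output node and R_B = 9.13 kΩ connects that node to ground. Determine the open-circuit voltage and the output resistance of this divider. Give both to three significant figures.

V_th is the open-circuit tap voltage: 35.4 × 9.13/(72.2 + 9.13) = 3.97 V.
With the supply zeroed, R_A and R_B appear in parallel from the tap: R_th = R_A‖R_B = (72.2 × 9.13)/81.33 = 8.11 kΩ.

V_th = 3.97 V, R_th = 8.11 kΩ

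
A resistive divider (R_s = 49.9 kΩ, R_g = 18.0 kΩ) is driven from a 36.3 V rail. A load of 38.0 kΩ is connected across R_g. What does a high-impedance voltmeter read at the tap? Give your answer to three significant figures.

V_out ≈ 7.14 V

The load sits in parallel with R_g: R_g‖R_L = (18.0 × 38.0) / (18.0 + 38.0) = 12.21 kΩ.
V_out = 36.3 × 12.21 / (49.9 + 12.21) = 36.3 × 12.21/62.11 = 7.14 V.
(Unloaded it would have been 9.62 V.)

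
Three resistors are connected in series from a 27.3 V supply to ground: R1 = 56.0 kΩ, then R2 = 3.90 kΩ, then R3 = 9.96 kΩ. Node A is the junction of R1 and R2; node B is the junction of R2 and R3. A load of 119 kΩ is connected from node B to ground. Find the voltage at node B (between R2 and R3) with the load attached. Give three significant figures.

At node B, R3 is in parallel with the load: R3‖R_L = 9.191 kΩ.
Below node A the resistance is R2 + (R3‖R_L) = 13.09 kΩ, so V_A = 27.3 × 13.09/69.09 = 5.173 V.
Then V_B = V_A × (R3‖R_L)/(R2 + R3‖R_L) = 5.173 × 9.191/13.09 = 3.63 V.

V ≈ 3.63 V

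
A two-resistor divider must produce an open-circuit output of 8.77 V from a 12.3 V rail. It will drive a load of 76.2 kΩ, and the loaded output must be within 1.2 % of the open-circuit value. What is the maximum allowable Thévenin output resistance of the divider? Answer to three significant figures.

R_th ≤ 926 Ω

Loading drop = R_th/(R_th + R_L) ≤ 0.0120, so R_th ≤ R_L · ε/(1−ε) = 76.2 kΩ × 0.0120/0.9880 = 926 Ω.
(Any R1, R2 with R2/(R1+R2) = 0.713 and R1‖R2 ≤ 926 Ω will meet the spec.)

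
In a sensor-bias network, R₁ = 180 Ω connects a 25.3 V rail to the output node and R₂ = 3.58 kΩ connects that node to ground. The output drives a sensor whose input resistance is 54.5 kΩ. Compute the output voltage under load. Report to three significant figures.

The load sits in parallel with R₂: R₂‖R_L = (3580 × 54500) / (3580 + 54500) = 3359 Ω.
V_out = 25.3 × 3359 / (180 + 3359) = 25.3 × 3359/3539 = 24.0 V.
(Unloaded it would have been 24.1 V.)

V_out ≈ 24.0 V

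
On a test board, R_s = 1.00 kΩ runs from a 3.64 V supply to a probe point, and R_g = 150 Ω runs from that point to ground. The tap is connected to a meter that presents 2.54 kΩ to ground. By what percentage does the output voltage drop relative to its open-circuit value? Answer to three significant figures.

4.88 %

The divider's output (Thévenin) resistance is R_s‖R_g = 130.4 Ω.
Fractional drop under load = R_th/(R_th + R_L) = 130.4 / (130.4 + 2540) = 0.04884.
So the output falls by 4.88 %.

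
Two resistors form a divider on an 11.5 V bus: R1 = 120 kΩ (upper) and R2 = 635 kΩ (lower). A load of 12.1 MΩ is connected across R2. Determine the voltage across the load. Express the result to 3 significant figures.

V_out ≈ 9.59 V

The load sits in parallel with R2: R2‖R_L = (635 × 12100) / (635 + 12100) = 603.3 kΩ.
V_out = 11.5 × 603.3 / (120 + 603.3) = 11.5 × 603.3/723.3 = 9.59 V.
(Unloaded it would have been 9.67 V.)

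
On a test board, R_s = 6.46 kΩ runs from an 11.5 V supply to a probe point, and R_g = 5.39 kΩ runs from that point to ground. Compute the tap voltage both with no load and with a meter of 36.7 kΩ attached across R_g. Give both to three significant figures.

Unloaded: 5.23 V; loaded: 4.84 V

Open-circuit: V = 11.5 × 5.39/(6.46 + 5.39) = 5.23 V.
With the load, R_g becomes R_g‖R_L = 4.700 kΩ, so V = 11.5 × 4.700/11.16 = 4.84 V.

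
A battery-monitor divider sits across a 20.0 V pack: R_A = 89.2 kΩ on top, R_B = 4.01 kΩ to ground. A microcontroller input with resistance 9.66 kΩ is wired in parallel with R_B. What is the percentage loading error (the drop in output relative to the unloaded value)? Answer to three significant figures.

28.4 %

Unloaded V = 20.0 × 4.01/93.21 = 0.8604 V.
Loaded: R_B‖R_L = 2.834 kΩ, giving V = 20.0 × 2.834/92.03 = 0.6158 V.
Drop = (0.8604 − 0.6158) / 0.8604 = 28.4 %.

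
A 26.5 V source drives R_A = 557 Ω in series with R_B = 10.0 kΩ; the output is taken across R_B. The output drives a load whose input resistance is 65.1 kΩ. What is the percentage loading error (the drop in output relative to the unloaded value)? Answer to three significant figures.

0.804 %

The divider's output (Thévenin) resistance is R_A‖R_B = 527.6 Ω.
Fractional drop under load = R_th/(R_th + R_L) = 527.6 / (527.6 + 65100) = 0.008039.
So the output falls by 0.804 %.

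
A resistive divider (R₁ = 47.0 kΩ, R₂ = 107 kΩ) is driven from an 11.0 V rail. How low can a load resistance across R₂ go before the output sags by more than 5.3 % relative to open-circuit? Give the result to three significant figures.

Output resistance R_th = R₁‖R₂ = (47.0 × 107)/154.0 = 32.66 kΩ.
The fractional drop is R_th/(R_th + R_L); requiring this ≤ 0.0530 gives R_L ≥ R_th(1/0.0530 − 1) = 32.66 × 17.87 = 583 kΩ.

R_L(min) ≈ 583 kΩ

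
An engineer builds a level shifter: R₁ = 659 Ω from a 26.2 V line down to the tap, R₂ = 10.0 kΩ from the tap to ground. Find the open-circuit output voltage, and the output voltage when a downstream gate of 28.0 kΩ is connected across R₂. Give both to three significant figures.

Unloaded: 24.6 V; loaded: 24.0 V

Open-circuit: V = 26.2 × 10000/(659 + 10000) = 24.6 V.
With the load, R₂ becomes R₂‖R_L = 7368 Ω, so V = 26.2 × 7368/8027 = 24.0 V.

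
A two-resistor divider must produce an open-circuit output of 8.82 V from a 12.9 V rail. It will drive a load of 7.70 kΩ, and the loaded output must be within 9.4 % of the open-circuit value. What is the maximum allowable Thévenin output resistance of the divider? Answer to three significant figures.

R_th ≤ 799 Ω

Loading drop = R_th/(R_th + R_L) ≤ 0.0940, so R_th ≤ R_L · ε/(1−ε) = 7.70 kΩ × 0.0940/0.9060 = 799 Ω.
(Any R1, R2 with R2/(R1+R2) = 0.684 and R1‖R2 ≤ 799 Ω will meet the spec.)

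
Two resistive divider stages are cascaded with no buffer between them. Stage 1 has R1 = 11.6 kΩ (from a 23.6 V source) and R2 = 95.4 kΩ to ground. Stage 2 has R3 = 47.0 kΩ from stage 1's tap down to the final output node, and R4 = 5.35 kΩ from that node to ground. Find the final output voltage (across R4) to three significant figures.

Stage 2 presents R3+R4 = 52.35 kΩ as a load on stage 1's tap.
Stage 1's lower leg becomes R2‖(R3+R4) = 33.80 kΩ, so V_mid = 23.6 × 33.80/45.40 = 17.57 V.
Stage 2 is itself unloaded: V_out = V_mid × R4/(R3+R4) = 17.57 × 5.35/52.35 = 1.80 V.

V_out ≈ 1.80 V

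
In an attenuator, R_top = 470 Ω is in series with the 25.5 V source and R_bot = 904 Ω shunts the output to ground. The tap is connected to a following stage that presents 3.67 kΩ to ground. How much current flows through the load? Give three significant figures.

R_bot‖R_L = 725.3 Ω; V_out = 25.5 × 725.3/1195 = 15.47 V.
I_L = V_out / R_L = 15.47 / 3.67 kΩ = 4.22 mA.

I_L ≈ 4.22 mA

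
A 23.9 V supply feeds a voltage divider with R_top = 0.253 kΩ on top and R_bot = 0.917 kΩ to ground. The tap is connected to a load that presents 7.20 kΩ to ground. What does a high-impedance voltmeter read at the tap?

V_out ≈ 18.2 V

The load sits in parallel with R_bot: R_bot‖R_L = (917 × 7200) / (917 + 7200) = 813.4 Ω.
V_out = 23.9 × 813.4 / (253 + 813.4) = 23.9 × 813.4/1066 = 18.2 V.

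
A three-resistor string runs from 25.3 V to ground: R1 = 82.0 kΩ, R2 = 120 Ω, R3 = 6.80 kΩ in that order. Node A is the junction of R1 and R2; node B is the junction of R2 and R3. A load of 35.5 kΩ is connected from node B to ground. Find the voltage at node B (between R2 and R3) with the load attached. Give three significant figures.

At node B, R3 is in parallel with the load: R3‖R_L = 5707 Ω.
Below node A the resistance is R2 + (R3‖R_L) = 5827 Ω, so V_A = 25.3 × 5827/87830 = 1.679 V.
Then V_B = V_A × (R3‖R_L)/(R2 + R3‖R_L) = 1.679 × 5707/5827 = 1.64 V.

V ≈ 1.64 V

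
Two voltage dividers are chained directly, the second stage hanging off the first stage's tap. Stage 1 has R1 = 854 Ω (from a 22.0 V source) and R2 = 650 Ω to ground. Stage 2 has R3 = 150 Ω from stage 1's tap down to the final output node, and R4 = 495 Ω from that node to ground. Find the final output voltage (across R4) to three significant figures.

V_out ≈ 4.64 V

Stage 2 presents R3+R4 = 645.0 Ω as a load on stage 1's tap.
Stage 1's lower leg becomes R2‖(R3+R4) = 323.7 Ω, so V_mid = 22.0 × 323.7/1178 = 6.047 V.
Stage 2 is itself unloaded: V_out = V_mid × R4/(R3+R4) = 6.047 × 495/645.0 = 4.64 V.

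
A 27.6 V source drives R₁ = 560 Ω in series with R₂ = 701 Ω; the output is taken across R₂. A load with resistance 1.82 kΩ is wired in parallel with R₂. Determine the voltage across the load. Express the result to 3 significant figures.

V_out ≈ 13.1 V

The load sits in parallel with R₂: R₂‖R_L = (701 × 1820) / (701 + 1820) = 506.1 Ω.
V_out = 27.6 × 506.1 / (560 + 506.1) = 27.6 × 506.1/1066 = 13.1 V.
(Unloaded it would have been 15.3 V.)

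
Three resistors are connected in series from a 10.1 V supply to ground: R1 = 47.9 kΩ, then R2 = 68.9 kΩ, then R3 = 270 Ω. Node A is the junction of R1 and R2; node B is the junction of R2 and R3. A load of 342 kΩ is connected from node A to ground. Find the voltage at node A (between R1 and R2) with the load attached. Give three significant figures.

Below node A the series string R2+R3 = 69170 Ω sits in parallel with the 342000 Ω load: 57530 Ω.
V_A = 10.1 × 57530/(47900 + 57530) = 5.51 V.

V ≈ 5.51 V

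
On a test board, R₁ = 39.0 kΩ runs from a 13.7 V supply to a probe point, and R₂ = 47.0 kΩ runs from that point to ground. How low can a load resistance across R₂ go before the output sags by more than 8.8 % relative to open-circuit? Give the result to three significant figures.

R_L(min) ≈ 221 kΩ

Output resistance R_th = R₁‖R₂ = (39.0 × 47.0)/86.00 = 21.31 kΩ.
The fractional drop is R_th/(R_th + R_L); requiring this ≤ 0.0880 gives R_L ≥ R_th(1/0.0880 − 1) = 21.31 × 10.36 = 221 kΩ.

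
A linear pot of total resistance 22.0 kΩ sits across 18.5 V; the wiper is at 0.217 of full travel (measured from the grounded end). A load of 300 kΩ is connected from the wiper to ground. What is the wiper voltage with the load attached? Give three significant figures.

The wiper splits the pot into (1−α)R = 17.23 kΩ above and αR = 4.774 kΩ below.
Lower section ‖ load = 4.699 kΩ.
V_wiper = 18.5 × 4.699/(17.23 + 4.699) = 3.97 V.

V ≈ 3.97 V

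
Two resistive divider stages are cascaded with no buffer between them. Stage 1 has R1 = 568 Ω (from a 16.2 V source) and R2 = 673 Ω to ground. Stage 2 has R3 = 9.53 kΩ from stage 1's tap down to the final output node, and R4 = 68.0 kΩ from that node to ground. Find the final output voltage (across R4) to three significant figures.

Stage 2 presents R3+R4 = 77530 Ω as a load on stage 1's tap.
Stage 1's lower leg becomes R2‖(R3+R4) = 667.2 Ω, so V_mid = 16.2 × 667.2/1235 = 8.751 V.
Stage 2 is itself unloaded: V_out = V_mid × R4/(R3+R4) = 8.751 × 68000/77530 = 7.67 V.

V_out ≈ 7.67 V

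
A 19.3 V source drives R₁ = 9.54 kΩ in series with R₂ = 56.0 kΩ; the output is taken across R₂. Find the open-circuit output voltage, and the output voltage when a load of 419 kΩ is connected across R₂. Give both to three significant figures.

Open-circuit: V = 19.3 × 56.0/(9.54 + 56.0) = 16.5 V.
With the load, R₂ becomes R₂‖R_L = 49.40 kΩ, so V = 19.3 × 49.40/58.94 = 16.2 V.

Unloaded: 16.5 V; loaded: 16.2 V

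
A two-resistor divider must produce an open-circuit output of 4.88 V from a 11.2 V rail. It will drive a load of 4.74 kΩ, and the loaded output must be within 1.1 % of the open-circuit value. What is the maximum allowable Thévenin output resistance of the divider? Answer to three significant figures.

R_th ≤ 52.7 Ω

Loading drop = R_th/(R_th + R_L) ≤ 0.0110, so R_th ≤ R_L · ε/(1−ε) = 4.74 kΩ × 0.0110/0.9890 = 52.7 Ω.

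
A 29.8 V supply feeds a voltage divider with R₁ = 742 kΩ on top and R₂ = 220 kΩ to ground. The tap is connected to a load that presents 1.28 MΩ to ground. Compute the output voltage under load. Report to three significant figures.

V_out ≈ 6.02 V

The load sits in parallel with R₂: R₂‖R_L = (220 × 1280) / (220 + 1280) = 187.7 kΩ.
V_out = 29.8 × 187.7 / (742 + 187.7) = 29.8 × 187.7/929.7 = 6.02 V.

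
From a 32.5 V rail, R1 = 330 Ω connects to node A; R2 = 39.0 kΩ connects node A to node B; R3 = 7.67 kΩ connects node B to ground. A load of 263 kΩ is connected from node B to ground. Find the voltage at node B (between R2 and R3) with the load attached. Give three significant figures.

At node B, R3 is in parallel with the load: R3‖R_L = 7453 Ω.
Below node A the resistance is R2 + (R3‖R_L) = 46450 Ω, so V_A = 32.5 × 46450/46780 = 32.27 V.
Then V_B = V_A × (R3‖R_L)/(R2 + R3‖R_L) = 32.27 × 7453/46450 = 5.18 V.

V ≈ 5.18 V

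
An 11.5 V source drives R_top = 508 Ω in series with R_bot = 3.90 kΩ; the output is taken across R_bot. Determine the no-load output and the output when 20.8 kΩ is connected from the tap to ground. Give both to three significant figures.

Open-circuit: V = 11.5 × 3900/(508 + 3900) = 10.2 V.
With the load, R_bot becomes R_bot‖R_L = 3284 Ω, so V = 11.5 × 3284/3792 = 9.96 V.

Unloaded: 10.2 V; loaded: 9.96 V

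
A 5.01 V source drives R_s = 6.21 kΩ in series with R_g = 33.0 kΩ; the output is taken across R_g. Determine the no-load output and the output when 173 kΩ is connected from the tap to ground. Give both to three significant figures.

Unloaded: 4.22 V; loaded: 4.09 V

Open-circuit: V = 5.01 × 33.0/(6.21 + 33.0) = 4.22 V.
With the load, R_g becomes R_g‖R_L = 27.71 kΩ, so V = 5.01 × 27.71/33.92 = 4.09 V.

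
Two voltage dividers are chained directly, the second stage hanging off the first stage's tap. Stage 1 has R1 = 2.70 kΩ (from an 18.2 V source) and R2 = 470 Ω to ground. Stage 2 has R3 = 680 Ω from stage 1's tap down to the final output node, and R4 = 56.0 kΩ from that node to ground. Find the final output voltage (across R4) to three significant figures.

Stage 2 presents R3+R4 = 56680 Ω as a load on stage 1's tap.
Stage 1's lower leg becomes R2‖(R3+R4) = 466.1 Ω, so V_mid = 18.2 × 466.1/3166 = 2.679 V.
Stage 2 is itself unloaded: V_out = V_mid × R4/(R3+R4) = 2.679 × 56000/56680 = 2.65 V.

V_out ≈ 2.65 V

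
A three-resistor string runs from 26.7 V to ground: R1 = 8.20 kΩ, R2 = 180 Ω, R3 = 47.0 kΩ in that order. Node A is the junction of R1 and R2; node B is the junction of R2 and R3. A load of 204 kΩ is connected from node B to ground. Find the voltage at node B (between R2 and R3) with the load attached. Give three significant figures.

At node B, R3 is in parallel with the load: R3‖R_L = 38200 Ω.
Below node A the resistance is R2 + (R3‖R_L) = 38380 Ω, so V_A = 26.7 × 38380/46580 = 22.00 V.
Then V_B = V_A × (R3‖R_L)/(R2 + R3‖R_L) = 22.00 × 38200/38380 = 21.9 V.

V ≈ 21.9 V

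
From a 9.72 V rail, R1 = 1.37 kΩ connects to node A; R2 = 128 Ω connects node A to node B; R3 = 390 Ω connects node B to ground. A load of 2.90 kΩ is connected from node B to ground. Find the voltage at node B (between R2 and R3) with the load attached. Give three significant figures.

At node B, R3 is in parallel with the load: R3‖R_L = 343.8 Ω.
Below node A the resistance is R2 + (R3‖R_L) = 471.8 Ω, so V_A = 9.72 × 471.8/1842 = 2.490 V.
Then V_B = V_A × (R3‖R_L)/(R2 + R3‖R_L) = 2.490 × 343.8/471.8 = 1.81 V.

V ≈ 1.81 V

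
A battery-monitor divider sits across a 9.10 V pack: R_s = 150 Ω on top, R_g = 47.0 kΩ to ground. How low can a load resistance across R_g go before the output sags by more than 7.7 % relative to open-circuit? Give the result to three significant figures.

R_L(min) ≈ 1.79 kΩ

Output resistance R_th = R_s‖R_g = (150 × 47000)/47150 = 149.5 Ω.
The fractional drop is R_th/(R_th + R_L); requiring this ≤ 0.0770 gives R_L ≥ R_th(1/0.0770 − 1) = 149.5 × 11.99 = 1.79 kΩ.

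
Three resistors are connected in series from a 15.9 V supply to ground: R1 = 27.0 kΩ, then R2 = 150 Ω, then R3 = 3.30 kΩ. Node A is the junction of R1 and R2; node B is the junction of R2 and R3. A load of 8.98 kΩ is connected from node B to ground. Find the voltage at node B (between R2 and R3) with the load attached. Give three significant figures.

V ≈ 1.30 V

At node B, R3 is in parallel with the load: R3‖R_L = 2413 Ω.
Below node A the resistance is R2 + (R3‖R_L) = 2563 Ω, so V_A = 15.9 × 2563/29560 = 1.379 V.
Then V_B = V_A × (R3‖R_L)/(R2 + R3‖R_L) = 1.379 × 2413/2563 = 1.30 V.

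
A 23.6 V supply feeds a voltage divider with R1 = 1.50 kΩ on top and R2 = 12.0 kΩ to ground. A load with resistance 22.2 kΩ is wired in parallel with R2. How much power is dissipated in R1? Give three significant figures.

Total resistance from the source is R1 + (R2‖R_L) = 9.289 kΩ, so I = 23.6/9.289 kΩ = 2.541 mA.
P = I²·R1 = (2.541 mA)² × 1.50 kΩ = 9.68 mW.

P ≈ 9.68 mW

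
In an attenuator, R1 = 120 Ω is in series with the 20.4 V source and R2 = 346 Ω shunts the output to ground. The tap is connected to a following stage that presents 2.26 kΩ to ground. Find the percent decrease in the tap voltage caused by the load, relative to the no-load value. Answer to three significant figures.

The divider's output (Thévenin) resistance is R1‖R2 = 89.10 Ω.
Fractional drop under load = R_th/(R_th + R_L) = 89.10 / (89.10 + 2260) = 0.03793.
So the output falls by 3.79 %.

3.79 %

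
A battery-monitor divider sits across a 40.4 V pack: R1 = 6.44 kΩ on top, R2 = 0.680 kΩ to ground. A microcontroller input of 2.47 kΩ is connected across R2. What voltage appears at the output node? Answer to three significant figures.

V_out ≈ 3.09 V

The load sits in parallel with R2: R2‖R_L = (680 × 2470) / (680 + 2470) = 533.2 Ω.
V_out = 40.4 × 533.2 / (6440 + 533.2) = 40.4 × 533.2/6973 = 3.09 V.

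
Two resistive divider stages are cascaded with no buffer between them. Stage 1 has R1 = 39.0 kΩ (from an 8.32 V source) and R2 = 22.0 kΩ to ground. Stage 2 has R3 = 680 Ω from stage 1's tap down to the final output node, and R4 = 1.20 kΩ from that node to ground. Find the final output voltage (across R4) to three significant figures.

V_out ≈ 0.226 V

Stage 2 presents R3+R4 = 1880 Ω as a load on stage 1's tap.
Stage 1's lower leg becomes R2‖(R3+R4) = 1732 Ω, so V_mid = 8.32 × 1732/40730 = 0.3538 V.
Stage 2 is itself unloaded: V_out = V_mid × R4/(R3+R4) = 0.3538 × 1200/1880 = 0.226 V.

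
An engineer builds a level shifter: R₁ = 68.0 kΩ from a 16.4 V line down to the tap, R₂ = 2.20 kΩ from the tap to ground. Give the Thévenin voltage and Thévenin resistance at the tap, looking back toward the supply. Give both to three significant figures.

V_th = 0.514 V, R_th = 2.13 kΩ

V_th is the open-circuit tap voltage: 16.4 × 2.20/(68.0 + 2.20) = 0.514 V.
With the supply zeroed, R₁ and R₂ appear in parallel from the tap: R_th = R₁‖R₂ = (68.0 × 2.20)/70.20 = 2.13 kΩ.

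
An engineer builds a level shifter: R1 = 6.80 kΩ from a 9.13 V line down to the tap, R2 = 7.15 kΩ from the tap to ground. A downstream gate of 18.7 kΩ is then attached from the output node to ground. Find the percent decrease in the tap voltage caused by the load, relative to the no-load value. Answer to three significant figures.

15.7 %

The divider's output (Thévenin) resistance is R1‖R2 = 3.485 kΩ.
Fractional drop under load = R_th/(R_th + R_L) = 3.485 / (3.485 + 18.7) = 0.1571.
So the output falls by 15.7 %.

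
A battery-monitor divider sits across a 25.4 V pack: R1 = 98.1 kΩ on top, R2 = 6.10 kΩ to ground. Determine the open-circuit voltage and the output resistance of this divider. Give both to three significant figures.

V_th = 1.49 V, R_th = 5.74 kΩ

V_th is the open-circuit tap voltage: 25.4 × 6.10/(98.1 + 6.10) = 1.49 V.
With the supply zeroed, R1 and R2 appear in parallel from the tap: R_th = R1‖R2 = (98.1 × 6.10)/104.2 = 5.74 kΩ.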